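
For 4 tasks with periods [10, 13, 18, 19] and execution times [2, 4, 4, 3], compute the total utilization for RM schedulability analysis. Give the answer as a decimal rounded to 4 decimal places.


Compute individual utilizations (exact fractions):
  Task 1: C/T = 2/10 = 1/5 (approx. 0.2)
  Task 2: C/T = 4/13 (approx. 0.3077)
  Task 3: C/T = 4/18 = 2/9 (approx. 0.2222)
  Task 4: C/T = 3/19 (approx. 0.1579)
Total utilization U = 1/5 + 4/13 + 2/9 + 3/19 = 9868/11115
Rounded to 4 decimal places: U = 0.8878
RM (Liu & Layland) bound for 4 tasks = 0.756828; compare with U = 9868/11115 (approx. 0.887809)
bound < U <= 1, so the RM sufficient condition is not met (inconclusive; an exact test such as response-time analysis is needed).

0.8878


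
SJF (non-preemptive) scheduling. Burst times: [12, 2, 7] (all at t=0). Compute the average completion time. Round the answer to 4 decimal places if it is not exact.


SJF order (ascending): [2, 7, 12]
Completion times:
  Job 1: burst=2, C=2
  Job 2: burst=7, C=9
  Job 3: burst=12, C=21
Average completion = 32/3 = 10.6667

10.6667


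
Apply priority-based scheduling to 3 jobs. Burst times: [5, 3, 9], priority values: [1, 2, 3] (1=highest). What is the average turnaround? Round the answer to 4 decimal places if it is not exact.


Sort by priority (ascending = highest first):
Order: [(1, 5), (2, 3), (3, 9)]
Completion times:
  Priority 1, burst=5, C=5
  Priority 2, burst=3, C=8
  Priority 3, burst=9, C=17
Average turnaround = 30/3 = 10.0

10.0


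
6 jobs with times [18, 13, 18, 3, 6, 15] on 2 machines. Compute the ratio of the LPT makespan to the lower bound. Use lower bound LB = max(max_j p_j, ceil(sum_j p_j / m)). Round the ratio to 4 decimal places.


LPT order: [18, 18, 15, 13, 6, 3]
Machine loads after assignment: [36, 37]
LPT makespan = 37
Lower bound = max(max_job, ceil(total/2)) = max(18, 37) = 37
Ratio = 37 / 37 = 1.0

1.0


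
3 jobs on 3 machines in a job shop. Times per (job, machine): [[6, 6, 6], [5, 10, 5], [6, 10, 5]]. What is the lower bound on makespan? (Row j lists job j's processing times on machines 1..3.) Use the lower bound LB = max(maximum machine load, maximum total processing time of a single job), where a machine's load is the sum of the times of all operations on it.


Machine loads:
  Machine 1: 6 + 5 + 6 = 17
  Machine 2: 6 + 10 + 10 = 26
  Machine 3: 6 + 5 + 5 = 16
Max machine load = 26
Job totals:
  Job 1: 18
  Job 2: 20
  Job 3: 21
Max job total = 21
Lower bound = max(26, 21) = 26

26


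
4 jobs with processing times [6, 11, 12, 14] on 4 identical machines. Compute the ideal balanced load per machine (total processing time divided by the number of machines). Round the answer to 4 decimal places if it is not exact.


Total processing time = 6 + 11 + 12 + 14 = 43
Number of machines = 4
Ideal balanced load = 43 / 4 = 10.75

10.75


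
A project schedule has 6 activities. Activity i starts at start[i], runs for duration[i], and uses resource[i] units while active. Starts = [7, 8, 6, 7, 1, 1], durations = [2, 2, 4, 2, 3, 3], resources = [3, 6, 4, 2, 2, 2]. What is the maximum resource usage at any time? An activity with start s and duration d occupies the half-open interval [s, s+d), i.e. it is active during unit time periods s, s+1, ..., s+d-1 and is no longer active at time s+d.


Each activity i is active on [start_i, start_i + duration_i).
Compute total resource usage per time slot:
  t=0: active resources = [], total = 0
  t=1: active resources = [2, 2], total = 4
  t=2: active resources = [2, 2], total = 4
  t=3: active resources = [2, 2], total = 4
  t=4: active resources = [], total = 0
  t=5: active resources = [], total = 0
  t=6: active resources = [4], total = 4
  t=7: active resources = [3, 4, 2], total = 9
  t=8: active resources = [3, 6, 4, 2], total = 15
  t=9: active resources = [6, 4], total = 10
Peak resource demand = 15

15


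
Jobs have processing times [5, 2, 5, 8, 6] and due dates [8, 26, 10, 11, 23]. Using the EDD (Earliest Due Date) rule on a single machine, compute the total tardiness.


Sort by due date (EDD order): [(5, 8), (5, 10), (8, 11), (6, 23), (2, 26)]
Compute completion times and tardiness:
  Job 1: p=5, d=8, C=5, tardiness=max(0,5-8)=0
  Job 2: p=5, d=10, C=10, tardiness=max(0,10-10)=0
  Job 3: p=8, d=11, C=18, tardiness=max(0,18-11)=7
  Job 4: p=6, d=23, C=24, tardiness=max(0,24-23)=1
  Job 5: p=2, d=26, C=26, tardiness=max(0,26-26)=0
Total tardiness = 8

8


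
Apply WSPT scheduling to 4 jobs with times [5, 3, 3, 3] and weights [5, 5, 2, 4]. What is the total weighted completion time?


Compute p/w ratios and sort ascending (WSPT): [(3, 5), (3, 4), (5, 5), (3, 2)]
Compute weighted completion times:
  Job (p=3,w=5): C=3, w*C=5*3=15
  Job (p=3,w=4): C=6, w*C=4*6=24
  Job (p=5,w=5): C=11, w*C=5*11=55
  Job (p=3,w=2): C=14, w*C=2*14=28
Total weighted completion time = 122

122


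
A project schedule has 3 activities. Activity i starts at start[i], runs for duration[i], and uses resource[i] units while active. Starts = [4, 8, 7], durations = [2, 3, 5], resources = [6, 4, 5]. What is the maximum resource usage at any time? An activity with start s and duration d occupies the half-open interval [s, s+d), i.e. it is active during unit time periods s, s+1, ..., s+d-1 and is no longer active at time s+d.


Each activity i is active on [start_i, start_i + duration_i).
Compute total resource usage per time slot:
  t=0: active resources = [], total = 0
  t=1: active resources = [], total = 0
  t=2: active resources = [], total = 0
  t=3: active resources = [], total = 0
  t=4: active resources = [6], total = 6
  t=5: active resources = [6], total = 6
  t=6: active resources = [], total = 0
  t=7: active resources = [5], total = 5
  t=8: active resources = [4, 5], total = 9
  t=9: active resources = [4, 5], total = 9
  t=10: active resources = [4, 5], total = 9
  t=11: active resources = [5], total = 5
Peak resource demand = 9

9


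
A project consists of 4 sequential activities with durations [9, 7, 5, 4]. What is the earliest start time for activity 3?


Activity 3 starts after activities 1 through 2 complete.
Predecessor durations: [9, 7]
ES = 9 + 7 = 16

16


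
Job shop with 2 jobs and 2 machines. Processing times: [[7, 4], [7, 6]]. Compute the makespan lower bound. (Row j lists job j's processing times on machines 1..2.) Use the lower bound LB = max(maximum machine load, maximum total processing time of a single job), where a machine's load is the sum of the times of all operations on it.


Machine loads:
  Machine 1: 7 + 7 = 14
  Machine 2: 4 + 6 = 10
Max machine load = 14
Job totals:
  Job 1: 11
  Job 2: 13
Max job total = 13
Lower bound = max(14, 13) = 14

14


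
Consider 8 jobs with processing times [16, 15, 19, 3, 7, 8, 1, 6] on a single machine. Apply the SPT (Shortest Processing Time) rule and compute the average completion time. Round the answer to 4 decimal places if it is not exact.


Sort jobs by processing time (SPT order): [1, 3, 6, 7, 8, 15, 16, 19]
Compute completion times sequentially:
  Job 1: processing = 1, completes at 1
  Job 2: processing = 3, completes at 4
  Job 3: processing = 6, completes at 10
  Job 4: processing = 7, completes at 17
  Job 5: processing = 8, completes at 25
  Job 6: processing = 15, completes at 40
  Job 7: processing = 16, completes at 56
  Job 8: processing = 19, completes at 75
Sum of completion times = 228
Average completion time = 228/8 = 28.5

28.5


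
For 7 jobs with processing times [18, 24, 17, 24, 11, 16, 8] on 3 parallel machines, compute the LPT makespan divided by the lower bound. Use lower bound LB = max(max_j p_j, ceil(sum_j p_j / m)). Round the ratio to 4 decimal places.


LPT order: [24, 24, 18, 17, 16, 11, 8]
Machine loads after assignment: [40, 43, 35]
LPT makespan = 43
Lower bound = max(max_job, ceil(total/3)) = max(24, 40) = 40
Ratio = 43 / 40 = 1.075

1.075


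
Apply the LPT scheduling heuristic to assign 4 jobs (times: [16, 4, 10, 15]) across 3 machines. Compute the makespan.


Sort jobs in decreasing order (LPT): [16, 15, 10, 4]
Assign each job to the least loaded machine:
  Machine 1: jobs [16], load = 16
  Machine 2: jobs [15], load = 15
  Machine 3: jobs [10, 4], load = 14
Makespan = max load = 16

16


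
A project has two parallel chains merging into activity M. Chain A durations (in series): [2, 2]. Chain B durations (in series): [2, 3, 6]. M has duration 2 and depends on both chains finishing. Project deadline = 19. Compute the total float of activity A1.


Forward pass: ES(A1) = sum of predecessors on chain A = 0
EF = ES + duration = 0 + 2 = 2
Backward pass: LF(M) = deadline = 19; LS(M) = 19 - 2 = 17
LF(A1) = LS(M) - sum(successors on chain A) = 17 - 2 = 15
LS = LF - duration = 15 - 2 = 13
Total float = LS - ES = 13 - 0 = 13

13


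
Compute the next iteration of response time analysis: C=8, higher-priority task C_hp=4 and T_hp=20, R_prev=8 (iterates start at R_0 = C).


R_next = C + ceil(R_prev / T_hp) * C_hp
ceil(8 / 20) = ceil(0.4) = 1
Interference = 1 * 4 = 4
R_next = 8 + 4 = 12

12


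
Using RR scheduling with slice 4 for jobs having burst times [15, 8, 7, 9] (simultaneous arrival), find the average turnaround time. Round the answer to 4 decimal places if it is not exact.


Time quantum = 4
Execution trace:
  J1 runs 4 units, time = 4
  J2 runs 4 units, time = 8
  J3 runs 4 units, time = 12
  J4 runs 4 units, time = 16
  J1 runs 4 units, time = 20
  J2 runs 4 units, time = 24
  J3 runs 3 units, time = 27
  J4 runs 4 units, time = 31
  J1 runs 4 units, time = 35
  J4 runs 1 units, time = 36
  J1 runs 3 units, time = 39
Finish times: [39, 24, 27, 36]
Average turnaround = 126/4 = 31.5

31.5


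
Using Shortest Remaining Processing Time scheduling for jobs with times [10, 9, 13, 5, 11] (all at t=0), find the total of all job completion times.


Since all jobs arrive at t=0, SRPT equals SPT ordering.
SPT order: [5, 9, 10, 11, 13]
Completion times:
  Job 1: p=5, C=5
  Job 2: p=9, C=14
  Job 3: p=10, C=24
  Job 4: p=11, C=35
  Job 5: p=13, C=48
Total completion time = 5 + 14 + 24 + 35 + 48 = 126

126


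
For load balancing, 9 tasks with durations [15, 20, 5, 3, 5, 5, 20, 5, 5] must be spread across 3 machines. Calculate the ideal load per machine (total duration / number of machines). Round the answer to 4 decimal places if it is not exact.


Total processing time = 15 + 20 + 5 + 3 + 5 + 5 + 20 + 5 + 5 = 83
Number of machines = 3
Ideal balanced load = 83 / 3 = 27.6667

27.6667


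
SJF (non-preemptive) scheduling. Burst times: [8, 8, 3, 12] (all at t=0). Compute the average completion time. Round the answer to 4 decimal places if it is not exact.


SJF order (ascending): [3, 8, 8, 12]
Completion times:
  Job 1: burst=3, C=3
  Job 2: burst=8, C=11
  Job 3: burst=8, C=19
  Job 4: burst=12, C=31
Average completion = 64/4 = 16.0

16.0


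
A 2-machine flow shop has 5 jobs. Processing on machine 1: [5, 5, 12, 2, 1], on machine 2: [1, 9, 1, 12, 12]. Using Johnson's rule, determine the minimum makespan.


Apply Johnson's rule:
  Group 1 (a <= b): [(5, 1, 12), (4, 2, 12), (2, 5, 9)]
  Group 2 (a > b): [(1, 5, 1), (3, 12, 1)]
Optimal job order: [5, 4, 2, 1, 3]
Schedule:
  Job 5: M1 done at 1, M2 done at 13
  Job 4: M1 done at 3, M2 done at 25
  Job 2: M1 done at 8, M2 done at 34
  Job 1: M1 done at 13, M2 done at 35
  Job 3: M1 done at 25, M2 done at 36
Makespan = 36

36


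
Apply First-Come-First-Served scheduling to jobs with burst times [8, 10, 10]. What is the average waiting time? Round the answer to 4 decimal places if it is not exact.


FCFS order (as given): [8, 10, 10]
Waiting times:
  Job 1: wait = 0
  Job 2: wait = 8
  Job 3: wait = 18
Sum of waiting times = 26
Average waiting time = 26/3 = 8.6667

8.6667


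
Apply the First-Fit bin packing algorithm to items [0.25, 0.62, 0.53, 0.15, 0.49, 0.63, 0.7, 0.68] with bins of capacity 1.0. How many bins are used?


Place items sequentially using First-Fit:
  Item 0.25 -> new Bin 1
  Item 0.62 -> Bin 1 (now 0.87)
  Item 0.53 -> new Bin 2
  Item 0.15 -> Bin 2 (now 0.68)
  Item 0.49 -> new Bin 3
  Item 0.63 -> new Bin 4
  Item 0.7 -> new Bin 5
  Item 0.68 -> new Bin 6
Total bins used = 6

6


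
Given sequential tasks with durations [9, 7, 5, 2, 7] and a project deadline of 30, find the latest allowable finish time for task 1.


LF(activity 1) = deadline - sum of successor durations
Successors: activities 2 through 5 with durations [7, 5, 2, 7]
Sum of successor durations = 21
LF = 30 - 21 = 9

9


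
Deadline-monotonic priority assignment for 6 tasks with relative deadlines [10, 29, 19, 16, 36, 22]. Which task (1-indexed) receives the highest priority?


Sort tasks by relative deadline (ascending):
  Task 1: deadline = 10
  Task 4: deadline = 16
  Task 3: deadline = 19
  Task 6: deadline = 22
  Task 2: deadline = 29
  Task 5: deadline = 36
Priority order (highest first): [1, 4, 3, 6, 2, 5]
Highest priority task = 1

1


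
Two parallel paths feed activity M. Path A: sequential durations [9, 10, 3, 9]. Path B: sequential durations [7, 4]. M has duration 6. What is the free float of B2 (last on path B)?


ES(B2) = sum of predecessors on chain B = 7
EF(B2) = ES + duration = 7 + 4 = 11
Successor of B2 is M. ES(M) = max(sum(A), sum(B)) = max(31, 11) = 31
Free float = ES(successor) - EF(current) = 31 - 11 = 20

20


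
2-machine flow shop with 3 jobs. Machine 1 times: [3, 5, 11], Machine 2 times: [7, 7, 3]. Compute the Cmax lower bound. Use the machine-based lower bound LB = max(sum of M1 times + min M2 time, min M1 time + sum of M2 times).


LB1 = sum(M1 times) + min(M2 times) = 19 + 3 = 22
LB2 = min(M1 times) + sum(M2 times) = 3 + 17 = 20
Lower bound = max(LB1, LB2) = max(22, 20) = 22

22


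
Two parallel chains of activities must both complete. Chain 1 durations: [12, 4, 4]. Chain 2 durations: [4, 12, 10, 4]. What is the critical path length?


Path A total = 12 + 4 + 4 = 20
Path B total = 4 + 12 + 10 + 4 = 30
Critical path = longest path = max(20, 30) = 30

30


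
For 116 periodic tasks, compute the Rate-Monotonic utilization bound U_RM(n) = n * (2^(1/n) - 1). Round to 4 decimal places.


Compute 2^(1/116) = 1.0059932951
Subtract 1: 1.0059932951 - 1 = 0.0059932951
Multiply by n: 116 * 0.0059932951 = 0.6952222316
Round to 4 dp: 0.6952

0.6952


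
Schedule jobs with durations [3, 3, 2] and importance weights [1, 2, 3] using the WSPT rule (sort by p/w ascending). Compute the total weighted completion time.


Compute p/w ratios and sort ascending (WSPT): [(2, 3), (3, 2), (3, 1)]
Compute weighted completion times:
  Job (p=2,w=3): C=2, w*C=3*2=6
  Job (p=3,w=2): C=5, w*C=2*5=10
  Job (p=3,w=1): C=8, w*C=1*8=8
Total weighted completion time = 24

24


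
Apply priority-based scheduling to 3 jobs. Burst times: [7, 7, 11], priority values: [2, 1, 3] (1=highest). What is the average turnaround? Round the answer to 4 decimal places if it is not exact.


Sort by priority (ascending = highest first):
Order: [(1, 7), (2, 7), (3, 11)]
Completion times:
  Priority 1, burst=7, C=7
  Priority 2, burst=7, C=14
  Priority 3, burst=11, C=25
Average turnaround = 46/3 = 15.3333

15.3333


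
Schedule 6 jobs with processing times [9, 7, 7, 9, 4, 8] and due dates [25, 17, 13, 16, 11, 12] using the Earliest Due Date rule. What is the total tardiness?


Sort by due date (EDD order): [(4, 11), (8, 12), (7, 13), (9, 16), (7, 17), (9, 25)]
Compute completion times and tardiness:
  Job 1: p=4, d=11, C=4, tardiness=max(0,4-11)=0
  Job 2: p=8, d=12, C=12, tardiness=max(0,12-12)=0
  Job 3: p=7, d=13, C=19, tardiness=max(0,19-13)=6
  Job 4: p=9, d=16, C=28, tardiness=max(0,28-16)=12
  Job 5: p=7, d=17, C=35, tardiness=max(0,35-17)=18
  Job 6: p=9, d=25, C=44, tardiness=max(0,44-25)=19
Total tardiness = 55

55


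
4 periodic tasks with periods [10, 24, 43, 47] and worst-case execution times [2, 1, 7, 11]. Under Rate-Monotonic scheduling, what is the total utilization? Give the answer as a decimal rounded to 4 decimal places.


Compute individual utilizations (exact fractions):
  Task 1: C/T = 2/10 = 1/5 (approx. 0.2)
  Task 2: C/T = 1/24 (approx. 0.0417)
  Task 3: C/T = 7/43 (approx. 0.1628)
  Task 4: C/T = 11/47 (approx. 0.234)
Total utilization U = 1/5 + 1/24 + 7/43 + 11/47 = 154849/242520
Rounded to 4 decimal places: U = 0.6385
RM (Liu & Layland) bound for 4 tasks = 0.756828; compare with U = 154849/242520 (approx. 0.638500)
U <= bound, so schedulable by RM sufficient condition.

0.6385


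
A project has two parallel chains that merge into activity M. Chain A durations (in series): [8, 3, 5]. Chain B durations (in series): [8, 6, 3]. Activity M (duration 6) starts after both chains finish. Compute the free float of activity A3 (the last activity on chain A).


ES(A3) = sum of predecessors on chain A = 11
EF(A3) = ES + duration = 11 + 5 = 16
Successor of A3 is M. ES(M) = max(sum(A), sum(B)) = max(16, 17) = 17
Free float = ES(successor) - EF(current) = 17 - 16 = 1

1


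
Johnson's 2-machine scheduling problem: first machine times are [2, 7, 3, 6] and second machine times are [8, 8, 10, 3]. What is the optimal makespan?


Apply Johnson's rule:
  Group 1 (a <= b): [(1, 2, 8), (3, 3, 10), (2, 7, 8)]
  Group 2 (a > b): [(4, 6, 3)]
Optimal job order: [1, 3, 2, 4]
Schedule:
  Job 1: M1 done at 2, M2 done at 10
  Job 3: M1 done at 5, M2 done at 20
  Job 2: M1 done at 12, M2 done at 28
  Job 4: M1 done at 18, M2 done at 31
Makespan = 31

31


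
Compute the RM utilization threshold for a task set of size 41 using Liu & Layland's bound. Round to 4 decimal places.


Compute 2^(1/41) = 1.0170497444
Subtract 1: 1.0170497444 - 1 = 0.0170497444
Multiply by n: 41 * 0.0170497444 = 0.6990395204
Round to 4 dp: 0.6990

0.6990


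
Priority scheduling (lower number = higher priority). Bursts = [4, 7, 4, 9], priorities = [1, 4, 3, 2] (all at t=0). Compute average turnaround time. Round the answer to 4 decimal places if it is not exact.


Sort by priority (ascending = highest first):
Order: [(1, 4), (2, 9), (3, 4), (4, 7)]
Completion times:
  Priority 1, burst=4, C=4
  Priority 2, burst=9, C=13
  Priority 3, burst=4, C=17
  Priority 4, burst=7, C=24
Average turnaround = 58/4 = 14.5

14.5


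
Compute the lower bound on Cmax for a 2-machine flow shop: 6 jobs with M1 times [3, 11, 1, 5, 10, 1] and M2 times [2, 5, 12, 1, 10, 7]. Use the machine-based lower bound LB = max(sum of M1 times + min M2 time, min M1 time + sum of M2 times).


LB1 = sum(M1 times) + min(M2 times) = 31 + 1 = 32
LB2 = min(M1 times) + sum(M2 times) = 1 + 37 = 38
Lower bound = max(LB1, LB2) = max(32, 38) = 38

38


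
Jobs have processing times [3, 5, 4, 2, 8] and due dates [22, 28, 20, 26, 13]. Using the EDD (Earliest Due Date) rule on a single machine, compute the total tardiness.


Sort by due date (EDD order): [(8, 13), (4, 20), (3, 22), (2, 26), (5, 28)]
Compute completion times and tardiness:
  Job 1: p=8, d=13, C=8, tardiness=max(0,8-13)=0
  Job 2: p=4, d=20, C=12, tardiness=max(0,12-20)=0
  Job 3: p=3, d=22, C=15, tardiness=max(0,15-22)=0
  Job 4: p=2, d=26, C=17, tardiness=max(0,17-26)=0
  Job 5: p=5, d=28, C=22, tardiness=max(0,22-28)=0
Total tardiness = 0

0


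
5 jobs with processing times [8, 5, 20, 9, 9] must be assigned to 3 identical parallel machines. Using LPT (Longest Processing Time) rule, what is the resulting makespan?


Sort jobs in decreasing order (LPT): [20, 9, 9, 8, 5]
Assign each job to the least loaded machine:
  Machine 1: jobs [20], load = 20
  Machine 2: jobs [9, 8], load = 17
  Machine 3: jobs [9, 5], load = 14
Makespan = max load = 20

20


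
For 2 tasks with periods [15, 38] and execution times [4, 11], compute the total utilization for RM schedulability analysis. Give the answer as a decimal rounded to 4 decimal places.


Compute individual utilizations (exact fractions):
  Task 1: C/T = 4/15 (approx. 0.2667)
  Task 2: C/T = 11/38 (approx. 0.2895)
Total utilization U = 4/15 + 11/38 = 317/570
Rounded to 4 decimal places: U = 0.5561
RM (Liu & Layland) bound for 2 tasks = 0.828427; compare with U = 317/570 (approx. 0.556140)
U <= bound, so schedulable by RM sufficient condition.

0.5561


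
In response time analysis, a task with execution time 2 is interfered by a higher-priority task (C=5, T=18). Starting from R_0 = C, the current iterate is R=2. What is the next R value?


R_next = C + ceil(R_prev / T_hp) * C_hp
ceil(2 / 18) = ceil(0.1111) = 1
Interference = 1 * 5 = 5
R_next = 2 + 5 = 7

7


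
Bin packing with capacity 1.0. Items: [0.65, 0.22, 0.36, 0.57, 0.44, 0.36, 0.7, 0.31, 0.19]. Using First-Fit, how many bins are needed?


Place items sequentially using First-Fit:
  Item 0.65 -> new Bin 1
  Item 0.22 -> Bin 1 (now 0.87)
  Item 0.36 -> new Bin 2
  Item 0.57 -> Bin 2 (now 0.93)
  Item 0.44 -> new Bin 3
  Item 0.36 -> Bin 3 (now 0.8)
  Item 0.7 -> new Bin 4
  Item 0.31 -> new Bin 5
  Item 0.19 -> Bin 3 (now 0.99)
Total bins used = 5

5


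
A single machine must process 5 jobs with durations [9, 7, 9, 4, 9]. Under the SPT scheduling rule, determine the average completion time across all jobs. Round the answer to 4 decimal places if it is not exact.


Sort jobs by processing time (SPT order): [4, 7, 9, 9, 9]
Compute completion times sequentially:
  Job 1: processing = 4, completes at 4
  Job 2: processing = 7, completes at 11
  Job 3: processing = 9, completes at 20
  Job 4: processing = 9, completes at 29
  Job 5: processing = 9, completes at 38
Sum of completion times = 102
Average completion time = 102/5 = 20.4

20.4


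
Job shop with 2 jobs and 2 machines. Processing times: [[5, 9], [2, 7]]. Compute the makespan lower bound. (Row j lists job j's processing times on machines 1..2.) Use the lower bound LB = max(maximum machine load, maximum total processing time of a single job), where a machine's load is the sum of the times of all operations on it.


Machine loads:
  Machine 1: 5 + 2 = 7
  Machine 2: 9 + 7 = 16
Max machine load = 16
Job totals:
  Job 1: 14
  Job 2: 9
Max job total = 14
Lower bound = max(16, 14) = 16

16


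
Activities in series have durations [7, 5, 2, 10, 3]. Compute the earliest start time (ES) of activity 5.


Activity 5 starts after activities 1 through 4 complete.
Predecessor durations: [7, 5, 2, 10]
ES = 7 + 5 + 2 + 10 = 24

24


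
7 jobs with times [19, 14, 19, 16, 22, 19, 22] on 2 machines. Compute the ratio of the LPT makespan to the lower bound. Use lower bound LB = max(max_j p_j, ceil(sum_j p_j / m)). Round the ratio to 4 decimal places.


LPT order: [22, 22, 19, 19, 19, 16, 14]
Machine loads after assignment: [60, 71]
LPT makespan = 71
Lower bound = max(max_job, ceil(total/2)) = max(22, 66) = 66
Ratio = 71 / 66 = 1.0758

1.0758


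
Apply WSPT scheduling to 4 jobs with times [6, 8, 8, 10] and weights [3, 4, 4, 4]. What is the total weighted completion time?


Compute p/w ratios and sort ascending (WSPT): [(6, 3), (8, 4), (8, 4), (10, 4)]
Compute weighted completion times:
  Job (p=6,w=3): C=6, w*C=3*6=18
  Job (p=8,w=4): C=14, w*C=4*14=56
  Job (p=8,w=4): C=22, w*C=4*22=88
  Job (p=10,w=4): C=32, w*C=4*32=128
Total weighted completion time = 290

290


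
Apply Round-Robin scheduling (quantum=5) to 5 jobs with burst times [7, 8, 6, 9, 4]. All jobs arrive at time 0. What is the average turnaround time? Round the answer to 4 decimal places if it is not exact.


Time quantum = 5
Execution trace:
  J1 runs 5 units, time = 5
  J2 runs 5 units, time = 10
  J3 runs 5 units, time = 15
  J4 runs 5 units, time = 20
  J5 runs 4 units, time = 24
  J1 runs 2 units, time = 26
  J2 runs 3 units, time = 29
  J3 runs 1 units, time = 30
  J4 runs 4 units, time = 34
Finish times: [26, 29, 30, 34, 24]
Average turnaround = 143/5 = 28.6

28.6


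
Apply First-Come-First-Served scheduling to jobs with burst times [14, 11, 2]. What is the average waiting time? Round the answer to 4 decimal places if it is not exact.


FCFS order (as given): [14, 11, 2]
Waiting times:
  Job 1: wait = 0
  Job 2: wait = 14
  Job 3: wait = 25
Sum of waiting times = 39
Average waiting time = 39/3 = 13.0

13.0


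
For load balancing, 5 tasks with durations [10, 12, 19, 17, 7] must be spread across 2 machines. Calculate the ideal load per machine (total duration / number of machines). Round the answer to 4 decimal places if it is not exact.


Total processing time = 10 + 12 + 19 + 17 + 7 = 65
Number of machines = 2
Ideal balanced load = 65 / 2 = 32.5

32.5


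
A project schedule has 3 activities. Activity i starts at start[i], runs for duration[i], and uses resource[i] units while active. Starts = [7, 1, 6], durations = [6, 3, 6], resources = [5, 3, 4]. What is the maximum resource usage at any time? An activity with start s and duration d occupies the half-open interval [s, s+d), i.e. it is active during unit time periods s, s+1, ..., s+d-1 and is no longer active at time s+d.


Each activity i is active on [start_i, start_i + duration_i).
Compute total resource usage per time slot:
  t=0: active resources = [], total = 0
  t=1: active resources = [3], total = 3
  t=2: active resources = [3], total = 3
  t=3: active resources = [3], total = 3
  t=4: active resources = [], total = 0
  t=5: active resources = [], total = 0
  t=6: active resources = [4], total = 4
  t=7: active resources = [5, 4], total = 9
  t=8: active resources = [5, 4], total = 9
  t=9: active resources = [5, 4], total = 9
  t=10: active resources = [5, 4], total = 9
  t=11: active resources = [5, 4], total = 9
  t=12: active resources = [5], total = 5
Peak resource demand = 9

9


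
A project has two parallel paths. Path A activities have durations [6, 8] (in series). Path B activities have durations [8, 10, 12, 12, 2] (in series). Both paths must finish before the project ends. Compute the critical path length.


Path A total = 6 + 8 = 14
Path B total = 8 + 10 + 12 + 12 + 2 = 44
Critical path = longest path = max(14, 44) = 44

44


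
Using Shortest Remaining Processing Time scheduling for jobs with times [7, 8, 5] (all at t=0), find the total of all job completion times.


Since all jobs arrive at t=0, SRPT equals SPT ordering.
SPT order: [5, 7, 8]
Completion times:
  Job 1: p=5, C=5
  Job 2: p=7, C=12
  Job 3: p=8, C=20
Total completion time = 5 + 12 + 20 = 37

37


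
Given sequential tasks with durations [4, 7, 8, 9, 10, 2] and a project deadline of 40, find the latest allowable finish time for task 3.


LF(activity 3) = deadline - sum of successor durations
Successors: activities 4 through 6 with durations [9, 10, 2]
Sum of successor durations = 21
LF = 40 - 21 = 19

19


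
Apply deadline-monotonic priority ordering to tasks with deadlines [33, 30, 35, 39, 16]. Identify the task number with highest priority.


Sort tasks by relative deadline (ascending):
  Task 5: deadline = 16
  Task 2: deadline = 30
  Task 1: deadline = 33
  Task 3: deadline = 35
  Task 4: deadline = 39
Priority order (highest first): [5, 2, 1, 3, 4]
Highest priority task = 5

5


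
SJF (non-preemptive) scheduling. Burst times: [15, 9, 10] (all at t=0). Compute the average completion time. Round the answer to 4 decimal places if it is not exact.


SJF order (ascending): [9, 10, 15]
Completion times:
  Job 1: burst=9, C=9
  Job 2: burst=10, C=19
  Job 3: burst=15, C=34
Average completion = 62/3 = 20.6667

20.6667


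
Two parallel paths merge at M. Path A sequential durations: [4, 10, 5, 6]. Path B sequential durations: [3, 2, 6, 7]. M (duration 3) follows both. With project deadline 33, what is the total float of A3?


Forward pass: ES(A3) = sum of predecessors on chain A = 14
EF = ES + duration = 14 + 5 = 19
Backward pass: LF(M) = deadline = 33; LS(M) = 33 - 3 = 30
LF(A3) = LS(M) - sum(successors on chain A) = 30 - 6 = 24
LS = LF - duration = 24 - 5 = 19
Total float = LS - ES = 19 - 14 = 5

5


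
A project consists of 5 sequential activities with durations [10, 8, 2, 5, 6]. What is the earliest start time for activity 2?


Activity 2 starts after activities 1 through 1 complete.
Predecessor durations: [10]
ES = 10 = 10

10


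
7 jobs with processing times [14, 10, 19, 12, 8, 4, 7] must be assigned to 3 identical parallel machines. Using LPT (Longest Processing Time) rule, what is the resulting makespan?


Sort jobs in decreasing order (LPT): [19, 14, 12, 10, 8, 7, 4]
Assign each job to the least loaded machine:
  Machine 1: jobs [19, 7], load = 26
  Machine 2: jobs [14, 8, 4], load = 26
  Machine 3: jobs [12, 10], load = 22
Makespan = max load = 26

26


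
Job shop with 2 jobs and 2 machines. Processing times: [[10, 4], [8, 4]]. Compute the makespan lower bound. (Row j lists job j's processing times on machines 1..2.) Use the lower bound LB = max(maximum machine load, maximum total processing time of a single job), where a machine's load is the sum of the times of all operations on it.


Machine loads:
  Machine 1: 10 + 8 = 18
  Machine 2: 4 + 4 = 8
Max machine load = 18
Job totals:
  Job 1: 14
  Job 2: 12
Max job total = 14
Lower bound = max(18, 14) = 18

18


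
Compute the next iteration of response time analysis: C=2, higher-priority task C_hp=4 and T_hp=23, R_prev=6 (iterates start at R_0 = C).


R_next = C + ceil(R_prev / T_hp) * C_hp
ceil(6 / 23) = ceil(0.2609) = 1
Interference = 1 * 4 = 4
R_next = 2 + 4 = 6
R_next = R_prev, so the iteration has converged (response time = 6).

6


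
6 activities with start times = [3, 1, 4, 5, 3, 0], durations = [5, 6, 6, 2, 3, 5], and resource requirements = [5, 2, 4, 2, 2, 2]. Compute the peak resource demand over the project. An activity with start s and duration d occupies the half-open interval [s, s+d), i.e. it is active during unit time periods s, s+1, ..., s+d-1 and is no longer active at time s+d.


Each activity i is active on [start_i, start_i + duration_i).
Compute total resource usage per time slot:
  t=0: active resources = [2], total = 2
  t=1: active resources = [2, 2], total = 4
  t=2: active resources = [2, 2], total = 4
  t=3: active resources = [5, 2, 2, 2], total = 11
  t=4: active resources = [5, 2, 4, 2, 2], total = 15
  t=5: active resources = [5, 2, 4, 2, 2], total = 15
  t=6: active resources = [5, 2, 4, 2], total = 13
  t=7: active resources = [5, 4], total = 9
  t=8: active resources = [4], total = 4
  t=9: active resources = [4], total = 4
Peak resource demand = 15

15


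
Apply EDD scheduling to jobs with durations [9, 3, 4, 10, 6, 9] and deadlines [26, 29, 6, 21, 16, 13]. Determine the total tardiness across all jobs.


Sort by due date (EDD order): [(4, 6), (9, 13), (6, 16), (10, 21), (9, 26), (3, 29)]
Compute completion times and tardiness:
  Job 1: p=4, d=6, C=4, tardiness=max(0,4-6)=0
  Job 2: p=9, d=13, C=13, tardiness=max(0,13-13)=0
  Job 3: p=6, d=16, C=19, tardiness=max(0,19-16)=3
  Job 4: p=10, d=21, C=29, tardiness=max(0,29-21)=8
  Job 5: p=9, d=26, C=38, tardiness=max(0,38-26)=12
  Job 6: p=3, d=29, C=41, tardiness=max(0,41-29)=12
Total tardiness = 35

35


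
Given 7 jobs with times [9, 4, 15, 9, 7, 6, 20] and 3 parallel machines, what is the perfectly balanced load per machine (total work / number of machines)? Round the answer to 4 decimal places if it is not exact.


Total processing time = 9 + 4 + 15 + 9 + 7 + 6 + 20 = 70
Number of machines = 3
Ideal balanced load = 70 / 3 = 23.3333

23.3333


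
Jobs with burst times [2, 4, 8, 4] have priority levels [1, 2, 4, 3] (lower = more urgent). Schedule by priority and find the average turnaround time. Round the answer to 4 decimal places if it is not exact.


Sort by priority (ascending = highest first):
Order: [(1, 2), (2, 4), (3, 4), (4, 8)]
Completion times:
  Priority 1, burst=2, C=2
  Priority 2, burst=4, C=6
  Priority 3, burst=4, C=10
  Priority 4, burst=8, C=18
Average turnaround = 36/4 = 9.0

9.0


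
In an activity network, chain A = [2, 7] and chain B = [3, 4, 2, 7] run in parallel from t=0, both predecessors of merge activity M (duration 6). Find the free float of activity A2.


ES(A2) = sum of predecessors on chain A = 2
EF(A2) = ES + duration = 2 + 7 = 9
Successor of A2 is M. ES(M) = max(sum(A), sum(B)) = max(9, 16) = 16
Free float = ES(successor) - EF(current) = 16 - 9 = 7

7


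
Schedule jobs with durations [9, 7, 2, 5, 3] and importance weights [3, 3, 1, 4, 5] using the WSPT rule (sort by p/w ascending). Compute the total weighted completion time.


Compute p/w ratios and sort ascending (WSPT): [(3, 5), (5, 4), (2, 1), (7, 3), (9, 3)]
Compute weighted completion times:
  Job (p=3,w=5): C=3, w*C=5*3=15
  Job (p=5,w=4): C=8, w*C=4*8=32
  Job (p=2,w=1): C=10, w*C=1*10=10
  Job (p=7,w=3): C=17, w*C=3*17=51
  Job (p=9,w=3): C=26, w*C=3*26=78
Total weighted completion time = 186

186


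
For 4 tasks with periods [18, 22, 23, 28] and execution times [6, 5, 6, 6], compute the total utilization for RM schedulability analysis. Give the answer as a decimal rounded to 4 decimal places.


Compute individual utilizations (exact fractions):
  Task 1: C/T = 6/18 = 1/3 (approx. 0.3333)
  Task 2: C/T = 5/22 (approx. 0.2273)
  Task 3: C/T = 6/23 (approx. 0.2609)
  Task 4: C/T = 6/28 = 3/14 (approx. 0.2143)
Total utilization U = 1/3 + 5/22 + 6/23 + 3/14 = 5503/5313
Rounded to 4 decimal places: U = 1.0358
RM (Liu & Layland) bound for 4 tasks = 0.756828; compare with U = 5503/5313 (approx. 1.035761)
U > 1, so the task set is not schedulable (processor overloaded).

1.0358


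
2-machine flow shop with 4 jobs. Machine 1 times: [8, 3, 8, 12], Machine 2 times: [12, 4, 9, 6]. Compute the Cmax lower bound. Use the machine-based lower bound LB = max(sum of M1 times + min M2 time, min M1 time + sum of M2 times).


LB1 = sum(M1 times) + min(M2 times) = 31 + 4 = 35
LB2 = min(M1 times) + sum(M2 times) = 3 + 31 = 34
Lower bound = max(LB1, LB2) = max(35, 34) = 35

35


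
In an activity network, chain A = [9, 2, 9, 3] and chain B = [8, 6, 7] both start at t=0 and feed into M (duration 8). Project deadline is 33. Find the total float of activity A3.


Forward pass: ES(A3) = sum of predecessors on chain A = 11
EF = ES + duration = 11 + 9 = 20
Backward pass: LF(M) = deadline = 33; LS(M) = 33 - 8 = 25
LF(A3) = LS(M) - sum(successors on chain A) = 25 - 3 = 22
LS = LF - duration = 22 - 9 = 13
Total float = LS - ES = 13 - 11 = 2

2


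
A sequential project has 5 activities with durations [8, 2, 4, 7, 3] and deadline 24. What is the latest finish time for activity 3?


LF(activity 3) = deadline - sum of successor durations
Successors: activities 4 through 5 with durations [7, 3]
Sum of successor durations = 10
LF = 24 - 10 = 14

14


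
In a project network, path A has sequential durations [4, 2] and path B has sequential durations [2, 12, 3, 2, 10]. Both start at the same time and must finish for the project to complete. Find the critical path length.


Path A total = 4 + 2 = 6
Path B total = 2 + 12 + 3 + 2 + 10 = 29
Critical path = longest path = max(6, 29) = 29

29


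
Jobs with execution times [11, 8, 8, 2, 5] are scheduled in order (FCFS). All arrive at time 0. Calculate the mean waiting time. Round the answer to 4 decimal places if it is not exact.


FCFS order (as given): [11, 8, 8, 2, 5]
Waiting times:
  Job 1: wait = 0
  Job 2: wait = 11
  Job 3: wait = 19
  Job 4: wait = 27
  Job 5: wait = 29
Sum of waiting times = 86
Average waiting time = 86/5 = 17.2

17.2


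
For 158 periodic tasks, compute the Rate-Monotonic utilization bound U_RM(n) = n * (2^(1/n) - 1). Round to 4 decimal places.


Compute 2^(1/158) = 1.0043966445
Subtract 1: 1.0043966445 - 1 = 0.0043966445
Multiply by n: 158 * 0.0043966445 = 0.6946698310
Round to 4 dp: 0.6947

0.6947


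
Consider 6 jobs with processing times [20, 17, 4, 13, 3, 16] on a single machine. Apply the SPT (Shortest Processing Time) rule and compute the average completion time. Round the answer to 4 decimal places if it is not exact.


Sort jobs by processing time (SPT order): [3, 4, 13, 16, 17, 20]
Compute completion times sequentially:
  Job 1: processing = 3, completes at 3
  Job 2: processing = 4, completes at 7
  Job 3: processing = 13, completes at 20
  Job 4: processing = 16, completes at 36
  Job 5: processing = 17, completes at 53
  Job 6: processing = 20, completes at 73
Sum of completion times = 192
Average completion time = 192/6 = 32.0

32.0


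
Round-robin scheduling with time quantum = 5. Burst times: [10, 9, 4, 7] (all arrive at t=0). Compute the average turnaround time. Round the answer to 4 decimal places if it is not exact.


Time quantum = 5
Execution trace:
  J1 runs 5 units, time = 5
  J2 runs 5 units, time = 10
  J3 runs 4 units, time = 14
  J4 runs 5 units, time = 19
  J1 runs 5 units, time = 24
  J2 runs 4 units, time = 28
  J4 runs 2 units, time = 30
Finish times: [24, 28, 14, 30]
Average turnaround = 96/4 = 24.0

24.0


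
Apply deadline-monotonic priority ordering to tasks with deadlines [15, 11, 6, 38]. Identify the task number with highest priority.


Sort tasks by relative deadline (ascending):
  Task 3: deadline = 6
  Task 2: deadline = 11
  Task 1: deadline = 15
  Task 4: deadline = 38
Priority order (highest first): [3, 2, 1, 4]
Highest priority task = 3

3


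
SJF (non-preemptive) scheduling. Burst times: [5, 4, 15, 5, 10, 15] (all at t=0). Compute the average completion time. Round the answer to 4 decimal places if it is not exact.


SJF order (ascending): [4, 5, 5, 10, 15, 15]
Completion times:
  Job 1: burst=4, C=4
  Job 2: burst=5, C=9
  Job 3: burst=5, C=14
  Job 4: burst=10, C=24
  Job 5: burst=15, C=39
  Job 6: burst=15, C=54
Average completion = 144/6 = 24.0

24.0


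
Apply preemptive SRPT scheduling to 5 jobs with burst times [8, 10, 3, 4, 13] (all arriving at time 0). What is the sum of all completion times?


Since all jobs arrive at t=0, SRPT equals SPT ordering.
SPT order: [3, 4, 8, 10, 13]
Completion times:
  Job 1: p=3, C=3
  Job 2: p=4, C=7
  Job 3: p=8, C=15
  Job 4: p=10, C=25
  Job 5: p=13, C=38
Total completion time = 3 + 7 + 15 + 25 + 38 = 88

88


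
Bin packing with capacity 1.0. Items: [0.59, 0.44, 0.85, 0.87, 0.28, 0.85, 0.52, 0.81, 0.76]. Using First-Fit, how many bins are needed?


Place items sequentially using First-Fit:
  Item 0.59 -> new Bin 1
  Item 0.44 -> new Bin 2
  Item 0.85 -> new Bin 3
  Item 0.87 -> new Bin 4
  Item 0.28 -> Bin 1 (now 0.87)
  Item 0.85 -> new Bin 5
  Item 0.52 -> Bin 2 (now 0.96)
  Item 0.81 -> new Bin 6
  Item 0.76 -> new Bin 7
Total bins used = 7

7


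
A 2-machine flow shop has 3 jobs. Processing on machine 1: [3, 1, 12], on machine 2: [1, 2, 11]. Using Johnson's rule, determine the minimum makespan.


Apply Johnson's rule:
  Group 1 (a <= b): [(2, 1, 2)]
  Group 2 (a > b): [(3, 12, 11), (1, 3, 1)]
Optimal job order: [2, 3, 1]
Schedule:
  Job 2: M1 done at 1, M2 done at 3
  Job 3: M1 done at 13, M2 done at 24
  Job 1: M1 done at 16, M2 done at 25
Makespan = 25

25


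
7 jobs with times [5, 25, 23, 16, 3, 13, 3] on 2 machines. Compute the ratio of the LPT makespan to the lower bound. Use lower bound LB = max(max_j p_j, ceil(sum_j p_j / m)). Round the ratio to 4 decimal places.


LPT order: [25, 23, 16, 13, 5, 3, 3]
Machine loads after assignment: [43, 45]
LPT makespan = 45
Lower bound = max(max_job, ceil(total/2)) = max(25, 44) = 44
Ratio = 45 / 44 = 1.0227

1.0227


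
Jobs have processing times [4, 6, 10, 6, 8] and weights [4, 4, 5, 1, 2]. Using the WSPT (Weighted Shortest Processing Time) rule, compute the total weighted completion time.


Compute p/w ratios and sort ascending (WSPT): [(4, 4), (6, 4), (10, 5), (8, 2), (6, 1)]
Compute weighted completion times:
  Job (p=4,w=4): C=4, w*C=4*4=16
  Job (p=6,w=4): C=10, w*C=4*10=40
  Job (p=10,w=5): C=20, w*C=5*20=100
  Job (p=8,w=2): C=28, w*C=2*28=56
  Job (p=6,w=1): C=34, w*C=1*34=34
Total weighted completion time = 246

246


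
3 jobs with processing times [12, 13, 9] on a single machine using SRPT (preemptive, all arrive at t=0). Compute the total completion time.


Since all jobs arrive at t=0, SRPT equals SPT ordering.
SPT order: [9, 12, 13]
Completion times:
  Job 1: p=9, C=9
  Job 2: p=12, C=21
  Job 3: p=13, C=34
Total completion time = 9 + 21 + 34 = 64

64
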